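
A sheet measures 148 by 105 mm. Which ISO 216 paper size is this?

A6 (105 × 148 mm)

Aspect ratio 148/105 ≈ 1.410 — close to the ISO √2 ≈ 1.414.
In the A-series (A0 area = 1 m²): A6 = 105 × 148 mm.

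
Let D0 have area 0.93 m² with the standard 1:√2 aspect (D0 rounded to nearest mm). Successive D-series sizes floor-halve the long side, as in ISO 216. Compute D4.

202 × 286 mm

Let D0's short side be w mm. w · w√2 = 0.93 m² = 930,000 mm², so w ≈ 810.9 mm and w√2 ≈ 1146.8 mm → D0 = 811 × 1147 mm.
D1: ⌊1147/2⌋ × 811 = 573 × 811 mm
D2: ⌊811/2⌋ × 573 = 405 × 573 mm
D3: ⌊573/2⌋ × 405 = 286 × 405 mm
D4: ⌊405/2⌋ × 286 = 202 × 286 mm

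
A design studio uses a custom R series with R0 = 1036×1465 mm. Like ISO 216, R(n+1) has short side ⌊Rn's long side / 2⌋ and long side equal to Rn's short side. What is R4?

259 × 366 mm

R1: ⌊1465/2⌋ × 1036 = 732 × 1036 mm
R2: ⌊1036/2⌋ × 732 = 518 × 732 mm
R3: ⌊732/2⌋ × 518 = 366 × 518 mm
R4: ⌊518/2⌋ × 366 = 259 × 366 mm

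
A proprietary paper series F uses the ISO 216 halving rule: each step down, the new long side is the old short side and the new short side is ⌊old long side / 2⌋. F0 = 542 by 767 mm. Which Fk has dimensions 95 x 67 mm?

F6

F0: 542 × 767 mm
F1: 383 × 542 mm
F2: 271 × 383 mm
F3: 191 × 271 mm
F4: 135 × 191 mm
F5: 95 × 135 mm
F6: 67 × 95 mm
F7: 47 × 67 mm
→ matches F6.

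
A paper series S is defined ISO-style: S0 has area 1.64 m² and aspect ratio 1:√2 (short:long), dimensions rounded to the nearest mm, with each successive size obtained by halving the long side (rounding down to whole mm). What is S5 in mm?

Let S0's short side be w mm. w · w√2 = 1.64 m² = 1,640,000 mm², so w ≈ 1076.9 mm and w√2 ≈ 1522.9 mm → S0 = 1077 × 1523 mm.
S1: ⌊1523/2⌋ × 1077 = 761 × 1077 mm
S2: ⌊1077/2⌋ × 761 = 538 × 761 mm
S3: ⌊761/2⌋ × 538 = 380 × 538 mm
S4: ⌊538/2⌋ × 380 = 269 × 380 mm
S5: ⌊380/2⌋ × 269 = 190 × 269 mm

190 × 269 mm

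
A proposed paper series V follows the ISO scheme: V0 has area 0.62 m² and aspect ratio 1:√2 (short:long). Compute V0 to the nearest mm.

Let the short side be w mm. Then w · w√2 = 0.62 m² = 620,000 mm².
w² = 620,000/√2, so w ≈ 662.1 mm; long side = w√2 ≈ 936.4 mm.

662 × 936 mm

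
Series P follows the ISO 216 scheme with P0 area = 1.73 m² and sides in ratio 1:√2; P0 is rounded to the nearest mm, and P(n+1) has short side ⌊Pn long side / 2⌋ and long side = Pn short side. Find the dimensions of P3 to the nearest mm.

391 × 553 mm

Let P0's short side be w mm. w · w√2 = 1.73 m² = 1,730,000 mm², so w ≈ 1106.0 mm and w√2 ≈ 1564.2 mm → P0 = 1106 × 1564 mm.
P1: ⌊1564/2⌋ × 1106 = 782 × 1106 mm
P2: ⌊1106/2⌋ × 782 = 553 × 782 mm
P3: ⌊782/2⌋ × 553 = 391 × 553 mm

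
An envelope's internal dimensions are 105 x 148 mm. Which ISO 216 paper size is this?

Aspect ratio 148/105 ≈ 1.410 — close to the ISO √2 ≈ 1.414.
In the A-series (A0 area = 1 m²): A6 = 105 × 148 mm.

A6 (105 × 148 mm)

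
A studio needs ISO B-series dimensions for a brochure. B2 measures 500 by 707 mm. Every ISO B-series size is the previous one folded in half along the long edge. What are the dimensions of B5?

176 × 250 mm

B3: ⌊707/2⌋ × 500 = 353 × 500 mm
B4: ⌊500/2⌋ × 353 = 250 × 353 mm
B5: ⌊353/2⌋ × 250 = 176 × 250 mm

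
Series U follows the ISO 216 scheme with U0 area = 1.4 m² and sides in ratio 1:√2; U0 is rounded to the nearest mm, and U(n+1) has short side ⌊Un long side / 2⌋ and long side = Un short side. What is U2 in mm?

Let U0's short side be w mm. w · w√2 = 1.4 m² = 1,400,000 mm², so w ≈ 995.0 mm and w√2 ≈ 1407.1 mm → U0 = 995 × 1407 mm.
U1: ⌊1407/2⌋ × 995 = 703 × 995 mm
U2: ⌊995/2⌋ × 703 = 497 × 703 mm

497 × 703 mm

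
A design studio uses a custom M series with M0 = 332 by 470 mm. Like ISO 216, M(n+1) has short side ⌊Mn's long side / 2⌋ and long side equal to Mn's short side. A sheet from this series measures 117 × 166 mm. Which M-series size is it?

M3

M0: 332 × 470 mm
M1: 235 × 332 mm
M2: 166 × 235 mm
M3: 117 × 166 mm
M4: 83 × 117 mm
→ matches M3.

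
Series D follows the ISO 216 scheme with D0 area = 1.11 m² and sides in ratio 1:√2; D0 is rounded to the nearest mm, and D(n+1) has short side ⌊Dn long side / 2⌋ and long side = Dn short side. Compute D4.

Let D0's short side be w mm. w · w√2 = 1.11 m² = 1,110,000 mm², so w ≈ 885.9 mm and w√2 ≈ 1252.9 mm → D0 = 886 × 1253 mm.
D1: ⌊1253/2⌋ × 886 = 626 × 886 mm
D2: ⌊886/2⌋ × 626 = 443 × 626 mm
D3: ⌊626/2⌋ × 443 = 313 × 443 mm
D4: ⌊443/2⌋ × 313 = 221 × 313 mm

221 × 313 mm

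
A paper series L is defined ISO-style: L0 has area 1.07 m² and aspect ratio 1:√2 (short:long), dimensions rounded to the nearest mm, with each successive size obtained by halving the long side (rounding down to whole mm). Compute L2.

435 × 615 mm

Let L0's short side be w mm. w · w√2 = 1.07 m² = 1,070,000 mm², so w ≈ 869.8 mm and w√2 ≈ 1230.1 mm → L0 = 870 × 1230 mm.
L1: ⌊1230/2⌋ × 870 = 615 × 870 mm
L2: ⌊870/2⌋ × 615 = 435 × 615 mm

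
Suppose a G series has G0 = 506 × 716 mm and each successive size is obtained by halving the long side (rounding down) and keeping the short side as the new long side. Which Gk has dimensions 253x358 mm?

G2

G0: 506 × 716 mm
G1: 358 × 506 mm
G2: 253 × 358 mm
G3: 179 × 253 mm
→ matches G2.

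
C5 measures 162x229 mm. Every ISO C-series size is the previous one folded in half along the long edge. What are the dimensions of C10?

C6: ⌊229/2⌋ × 162 = 114 × 162 mm
C7: ⌊162/2⌋ × 114 = 81 × 114 mm
C8: ⌊114/2⌋ × 81 = 57 × 81 mm
C9: ⌊81/2⌋ × 57 = 40 × 57 mm
C10: ⌊57/2⌋ × 40 = 28 × 40 mm

28 × 40 mm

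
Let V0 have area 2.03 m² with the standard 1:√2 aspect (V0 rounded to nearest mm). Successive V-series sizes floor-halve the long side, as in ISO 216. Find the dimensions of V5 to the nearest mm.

Let V0's short side be w mm. w · w√2 = 2.03 m² = 2,030,000 mm², so w ≈ 1198.1 mm and w√2 ≈ 1694.4 mm → V0 = 1198 × 1694 mm.
V1: ⌊1694/2⌋ × 1198 = 847 × 1198 mm
V2: ⌊1198/2⌋ × 847 = 599 × 847 mm
V3: ⌊847/2⌋ × 599 = 423 × 599 mm
V4: ⌊599/2⌋ × 423 = 299 × 423 mm
V5: ⌊423/2⌋ × 299 = 211 × 299 mm

211 × 299 mm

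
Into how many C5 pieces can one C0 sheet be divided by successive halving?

Each ISO step halves the sheet: 1 × C0 → 2 × C1 → 4 × C2 → 8 × C3 → …
From C0 to C5 is 5 halving steps: 2^5 = 32.

32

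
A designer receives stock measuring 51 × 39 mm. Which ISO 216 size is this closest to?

A9 (37 × 52 mm)

Aspect ratio 51/39 ≈ 1.308 (ISO target is √2 ≈ 1.414).
In the A-series (A0 area = 1 m²): A9 = 37 × 52 mm.
Off by 3 mm total — nearest standard size.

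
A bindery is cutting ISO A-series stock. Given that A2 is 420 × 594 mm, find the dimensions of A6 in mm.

A3: ⌊594/2⌋ × 420 = 297 × 420 mm
A4: ⌊420/2⌋ × 297 = 210 × 297 mm
A5: ⌊297/2⌋ × 210 = 148 × 210 mm
A6: ⌊210/2⌋ × 148 = 105 × 148 mm

105 × 148 mm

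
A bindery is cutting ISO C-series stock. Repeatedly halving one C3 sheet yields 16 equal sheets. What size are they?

16 = 2^4, so 4 halving steps.
C3 → C4 → … → C7 after 4 steps.

C7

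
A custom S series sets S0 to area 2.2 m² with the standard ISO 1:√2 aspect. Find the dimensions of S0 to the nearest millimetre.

1247 × 1764 mm

Let the short side be w mm. Then w · w√2 = 2.2 m² = 2,200,000 mm².
w² = 2,200,000/√2, so w ≈ 1247.3 mm; long side = w√2 ≈ 1763.9 mm.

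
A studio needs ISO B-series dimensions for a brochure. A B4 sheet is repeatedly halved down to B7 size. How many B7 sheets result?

8

B4 = 250 × 353 mm; B7 = 88 × 125 mm.
Each halving step doubles the count; 3 steps from B4 to B7.
2^3 = 8.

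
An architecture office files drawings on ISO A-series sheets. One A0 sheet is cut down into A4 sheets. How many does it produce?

16

Each ISO step halves the sheet: 1 × A0 → 2 × A1 → 4 × A2 → 8 × A3 → …
From A0 to A4 is 4 halving steps: 2^4 = 16.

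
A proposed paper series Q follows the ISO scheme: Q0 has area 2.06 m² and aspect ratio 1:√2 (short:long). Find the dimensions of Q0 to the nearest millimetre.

1207 × 1707 mm

Let the short side be w mm. Then w · w√2 = 2.06 m² = 2,060,000 mm².
w² = 2,060,000/√2, so w ≈ 1206.9 mm; long side = w√2 ≈ 1706.8 mm.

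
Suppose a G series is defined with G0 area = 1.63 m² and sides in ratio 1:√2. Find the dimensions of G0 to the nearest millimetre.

Let the short side be w mm. Then w · w√2 = 1.63 m² = 1,630,000 mm².
w² = 1,630,000/√2, so w ≈ 1073.6 mm; long side = w√2 ≈ 1518.3 mm.

1074 × 1518 mm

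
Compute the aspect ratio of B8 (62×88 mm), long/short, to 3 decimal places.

88 / 62 = 1.419
ISO 216 targets √2 ≈ 1.414; the +0.005 deviation is from mm rounding.

1.419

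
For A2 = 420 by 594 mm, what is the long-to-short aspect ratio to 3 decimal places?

1.414

594 / 420 = 1.414
Matches √2 ≈ 1.414 — the ISO 216 defining ratio.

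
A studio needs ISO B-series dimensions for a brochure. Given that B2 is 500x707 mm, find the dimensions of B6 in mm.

B3: ⌊707/2⌋ × 500 = 353 × 500 mm
B4: ⌊500/2⌋ × 353 = 250 × 353 mm
B5: ⌊353/2⌋ × 250 = 176 × 250 mm
B6: ⌊250/2⌋ × 176 = 125 × 176 mm

125 × 176 mm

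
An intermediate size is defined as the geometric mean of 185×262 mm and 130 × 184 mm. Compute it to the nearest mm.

Short side: √(185 · 130) = √24050 ≈ 155.1 → 155 mm
Long side: √(262 · 184) = √48208 ≈ 219.6 → 220 mm

155 × 220 mm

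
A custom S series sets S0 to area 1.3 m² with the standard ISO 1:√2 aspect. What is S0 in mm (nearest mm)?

959 × 1356 mm

Let the short side be w mm. Then w · w√2 = 1.3 m² = 1,300,000 mm².
w² = 1,300,000/√2, so w ≈ 958.8 mm; long side = w√2 ≈ 1355.9 mm.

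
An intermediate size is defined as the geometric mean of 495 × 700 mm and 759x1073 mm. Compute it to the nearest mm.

Short side: √(495 · 759) = √375705 ≈ 612.9 → 613 mm
Long side: √(700 · 1073) = √751100 ≈ 866.7 → 867 mm

613 × 867 mm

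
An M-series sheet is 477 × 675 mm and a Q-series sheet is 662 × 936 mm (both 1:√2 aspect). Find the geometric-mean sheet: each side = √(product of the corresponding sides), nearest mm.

562 × 795 mm

Short side: √(477 · 662) = √315774 ≈ 561.9 → 562 mm
Long side: √(675 · 936) = √631800 ≈ 794.9 → 795 mm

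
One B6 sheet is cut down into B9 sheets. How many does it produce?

8

Each ISO step halves the sheet: 1 × B6 → 2 × B7 → 4 × B8 → 8 × B9
From B6 to B9 is 3 halving steps: 2^3 = 8.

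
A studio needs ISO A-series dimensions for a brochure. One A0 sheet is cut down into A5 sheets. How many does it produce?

A0 = 841 × 1189 mm; A5 = 148 × 210 mm.
Each halving step doubles the count; 5 steps from A0 to A5.
2^5 = 32.

32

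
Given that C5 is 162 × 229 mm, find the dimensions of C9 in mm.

40 × 57 mm

C6: ⌊229/2⌋ × 162 = 114 × 162 mm
C7: ⌊162/2⌋ × 114 = 81 × 114 mm
C8: ⌊114/2⌋ × 81 = 57 × 81 mm
C9: ⌊81/2⌋ × 57 = 40 × 57 mm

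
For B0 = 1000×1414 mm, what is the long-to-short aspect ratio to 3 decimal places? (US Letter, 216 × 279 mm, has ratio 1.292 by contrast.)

1.414

1414 / 1000 = 1.414
Matches √2 ≈ 1.414 — the ISO 216 defining ratio.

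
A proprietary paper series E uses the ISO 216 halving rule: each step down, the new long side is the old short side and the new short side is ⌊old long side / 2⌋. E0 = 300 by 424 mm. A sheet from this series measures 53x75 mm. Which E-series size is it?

E0: 300 × 424 mm
E1: 212 × 300 mm
E2: 150 × 212 mm
E3: 106 × 150 mm
E4: 75 × 106 mm
E5: 53 × 75 mm
E6: 37 × 53 mm
→ matches E5.

E5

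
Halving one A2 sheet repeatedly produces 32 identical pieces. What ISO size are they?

32 = 2^5, so 5 halving steps.
A2 → A3 → … → A7 after 5 steps.

A7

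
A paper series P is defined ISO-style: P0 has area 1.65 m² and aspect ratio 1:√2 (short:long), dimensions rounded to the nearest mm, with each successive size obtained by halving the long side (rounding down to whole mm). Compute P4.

Let P0's short side be w mm. w · w√2 = 1.65 m² = 1,650,000 mm², so w ≈ 1080.2 mm and w√2 ≈ 1527.6 mm → P0 = 1080 × 1528 mm.
P1: ⌊1528/2⌋ × 1080 = 764 × 1080 mm
P2: ⌊1080/2⌋ × 764 = 540 × 764 mm
P3: ⌊764/2⌋ × 540 = 382 × 540 mm
P4: ⌊540/2⌋ × 382 = 270 × 382 mm

270 × 382 mm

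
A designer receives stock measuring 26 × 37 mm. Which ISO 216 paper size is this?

Aspect ratio 37/26 ≈ 1.423 — close to the ISO √2 ≈ 1.414.
In the A-series (A0 area = 1 m²): A10 = 26 × 37 mm.

A10 (26 × 37 mm)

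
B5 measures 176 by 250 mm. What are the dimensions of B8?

B6: ⌊250/2⌋ × 176 = 125 × 176 mm
B7: ⌊176/2⌋ × 125 = 88 × 125 mm
B8: ⌊125/2⌋ × 88 = 62 × 88 mm

62 × 88 mm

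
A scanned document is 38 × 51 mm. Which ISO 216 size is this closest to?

A9 (37 × 52 mm)

Aspect ratio 51/38 ≈ 1.342 (ISO target is √2 ≈ 1.414).
In the A-series (A0 area = 1 m²): A9 = 37 × 52 mm.
Off by 2 mm total — nearest standard size.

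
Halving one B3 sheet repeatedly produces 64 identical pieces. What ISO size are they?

B9

64 = 2^6, so 6 halving steps.
B3 → B4 → … → B9 after 6 steps.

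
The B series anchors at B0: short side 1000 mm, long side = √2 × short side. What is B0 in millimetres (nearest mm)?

1000 × 1414 mm

Short side = 1000 mm; long side = 1000√2 ≈ 1414.2 mm.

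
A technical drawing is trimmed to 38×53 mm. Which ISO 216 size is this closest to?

Aspect ratio 53/38 ≈ 1.395 (ISO target is √2 ≈ 1.414).
In the A-series (A0 area = 1 m²): A9 = 37 × 52 mm.
Off by 2 mm total — nearest standard size.

A9 (37 × 52 mm)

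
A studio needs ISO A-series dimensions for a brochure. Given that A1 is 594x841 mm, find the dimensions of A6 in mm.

105 × 148 mm

A2: ⌊841/2⌋ × 594 = 420 × 594 mm
A3: ⌊594/2⌋ × 420 = 297 × 420 mm
A4: ⌊420/2⌋ × 297 = 210 × 297 mm
A5: ⌊297/2⌋ × 210 = 148 × 210 mm
A6: ⌊210/2⌋ × 148 = 105 × 148 mm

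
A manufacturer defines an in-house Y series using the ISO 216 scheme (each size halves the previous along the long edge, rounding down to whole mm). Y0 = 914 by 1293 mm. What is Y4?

Y1: ⌊1293/2⌋ × 914 = 646 × 914 mm
Y2: ⌊914/2⌋ × 646 = 457 × 646 mm
Y3: ⌊646/2⌋ × 457 = 323 × 457 mm
Y4: ⌊457/2⌋ × 323 = 228 × 323 mm

228 × 323 mm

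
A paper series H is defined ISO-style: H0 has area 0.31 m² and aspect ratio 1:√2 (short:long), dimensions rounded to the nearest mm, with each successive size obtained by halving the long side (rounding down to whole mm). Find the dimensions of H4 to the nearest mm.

117 × 165 mm

Let H0's short side be w mm. w · w√2 = 0.31 m² = 310,000 mm², so w ≈ 468.2 mm and w√2 ≈ 662.1 mm → H0 = 468 × 662 mm.
H1: ⌊662/2⌋ × 468 = 331 × 468 mm
H2: ⌊468/2⌋ × 331 = 234 × 331 mm
H3: ⌊331/2⌋ × 234 = 165 × 234 mm
H4: ⌊234/2⌋ × 165 = 117 × 165 mm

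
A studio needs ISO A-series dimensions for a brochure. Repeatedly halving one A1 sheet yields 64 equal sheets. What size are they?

64 = 2^6, so 6 halving steps.
A1 → A2 → … → A7 after 6 steps.

A7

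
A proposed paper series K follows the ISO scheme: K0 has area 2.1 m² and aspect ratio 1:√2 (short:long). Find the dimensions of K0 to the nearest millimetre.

Let the short side be w mm. Then w · w√2 = 2.1 m² = 2,100,000 mm².
w² = 2,100,000/√2, so w ≈ 1218.6 mm; long side = w√2 ≈ 1723.3 mm.

1219 × 1723 mm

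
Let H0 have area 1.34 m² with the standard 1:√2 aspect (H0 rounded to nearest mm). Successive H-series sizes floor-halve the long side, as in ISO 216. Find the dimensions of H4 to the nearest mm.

Let H0's short side be w mm. w · w√2 = 1.34 m² = 1,340,000 mm², so w ≈ 973.4 mm and w√2 ≈ 1376.6 mm → H0 = 973 × 1377 mm.
H1: ⌊1377/2⌋ × 973 = 688 × 973 mm
H2: ⌊973/2⌋ × 688 = 486 × 688 mm
H3: ⌊688/2⌋ × 486 = 344 × 486 mm
H4: ⌊486/2⌋ × 344 = 243 × 344 mm

243 × 344 mm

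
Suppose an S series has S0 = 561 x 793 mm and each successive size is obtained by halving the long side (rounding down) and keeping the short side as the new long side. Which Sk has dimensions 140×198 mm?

S4

S0: 561 × 793 mm
S1: 396 × 561 mm
S2: 280 × 396 mm
S3: 198 × 280 mm
S4: 140 × 198 mm
S5: 99 × 140 mm
→ matches S4.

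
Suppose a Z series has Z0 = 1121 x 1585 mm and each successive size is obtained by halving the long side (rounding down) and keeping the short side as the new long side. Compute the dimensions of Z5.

Z1: ⌊1585/2⌋ × 1121 = 792 × 1121 mm
Z2: ⌊1121/2⌋ × 792 = 560 × 792 mm
Z3: ⌊792/2⌋ × 560 = 396 × 560 mm
Z4: ⌊560/2⌋ × 396 = 280 × 396 mm
Z5: ⌊396/2⌋ × 280 = 198 × 280 mm

198 × 280 mm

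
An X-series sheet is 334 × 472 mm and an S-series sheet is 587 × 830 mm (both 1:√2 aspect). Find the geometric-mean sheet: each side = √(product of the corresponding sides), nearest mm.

Short side: √(334 · 587) = √196058 ≈ 442.8 → 443 mm
Long side: √(472 · 830) = √391760 ≈ 625.9 → 626 mm

443 × 626 mm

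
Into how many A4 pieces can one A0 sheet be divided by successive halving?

Each ISO step halves the sheet: 1 × A0 → 2 × A1 → 4 × A2 → 8 × A3 → …
From A0 to A4 is 4 halving steps: 2^4 = 16.

16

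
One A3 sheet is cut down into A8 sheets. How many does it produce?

Each ISO step halves the sheet: 1 × A3 → 2 × A4 → 4 × A5 → 8 × A6 → …
From A3 to A8 is 5 halving steps: 2^5 = 32.

32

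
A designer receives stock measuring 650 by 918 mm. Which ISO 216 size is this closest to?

C1 (648 × 917 mm)

Aspect ratio 918/650 ≈ 1.412 — close to the ISO √2 ≈ 1.414.
In the C-series (envelope sizes, between A and B): C1 = 648 × 917 mm.
Off by 3 mm total — nearest standard size.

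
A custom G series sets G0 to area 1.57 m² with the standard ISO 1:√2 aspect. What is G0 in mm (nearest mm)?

1054 × 1490 mm

Let the short side be w mm. Then w · w√2 = 1.57 m² = 1,570,000 mm².
w² = 1,570,000/√2, so w ≈ 1053.6 mm; long side = w√2 ≈ 1490.1 mm.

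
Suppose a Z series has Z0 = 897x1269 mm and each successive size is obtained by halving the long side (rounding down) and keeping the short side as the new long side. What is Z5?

Z1: ⌊1269/2⌋ × 897 = 634 × 897 mm
Z2: ⌊897/2⌋ × 634 = 448 × 634 mm
Z3: ⌊634/2⌋ × 448 = 317 × 448 mm
Z4: ⌊448/2⌋ × 317 = 224 × 317 mm
Z5: ⌊317/2⌋ × 224 = 158 × 224 mm

158 × 224 mm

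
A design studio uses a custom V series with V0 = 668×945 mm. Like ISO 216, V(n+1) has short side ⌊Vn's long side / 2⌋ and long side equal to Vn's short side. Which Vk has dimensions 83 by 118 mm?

V0: 668 × 945 mm
V1: 472 × 668 mm
V2: 334 × 472 mm
V3: 236 × 334 mm
V4: 167 × 236 mm
V5: 118 × 167 mm
V6: 83 × 118 mm
V7: 59 × 83 mm
→ matches V6.

V6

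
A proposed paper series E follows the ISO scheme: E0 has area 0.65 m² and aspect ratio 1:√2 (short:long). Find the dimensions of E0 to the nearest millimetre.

Let the short side be w mm. Then w · w√2 = 0.65 m² = 650,000 mm².
w² = 650,000/√2, so w ≈ 678.0 mm; long side = w√2 ≈ 958.8 mm.

678 × 959 mm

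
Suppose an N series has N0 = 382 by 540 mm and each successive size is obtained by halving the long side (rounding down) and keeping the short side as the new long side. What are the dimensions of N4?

N1: ⌊540/2⌋ × 382 = 270 × 382 mm
N2: ⌊382/2⌋ × 270 = 191 × 270 mm
N3: ⌊270/2⌋ × 191 = 135 × 191 mm
N4: ⌊191/2⌋ × 135 = 95 × 135 mm

95 × 135 mm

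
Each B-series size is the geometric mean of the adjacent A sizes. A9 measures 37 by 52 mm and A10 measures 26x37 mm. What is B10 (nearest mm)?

31 × 44 mm

Short side: √(37 · 26) = √962 ≈ 31.0 → 31 mm
Long side: √(52 · 37) = √1924 ≈ 43.9 → 44 mm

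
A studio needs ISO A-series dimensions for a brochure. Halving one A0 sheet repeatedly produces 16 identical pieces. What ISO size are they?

16 = 2^4, so 4 halving steps.
A0 → A1 → … → A4 after 4 steps.

A4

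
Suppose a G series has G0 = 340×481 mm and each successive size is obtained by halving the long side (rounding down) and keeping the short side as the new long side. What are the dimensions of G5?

G1: ⌊481/2⌋ × 340 = 240 × 340 mm
G2: ⌊340/2⌋ × 240 = 170 × 240 mm
G3: ⌊240/2⌋ × 170 = 120 × 170 mm
G4: ⌊170/2⌋ × 120 = 85 × 120 mm
G5: ⌊120/2⌋ × 85 = 60 × 85 mm

60 × 85 mm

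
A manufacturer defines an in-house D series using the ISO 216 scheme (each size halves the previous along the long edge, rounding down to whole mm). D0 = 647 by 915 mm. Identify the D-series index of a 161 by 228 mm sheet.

D4

D0: 647 × 915 mm
D1: 457 × 647 mm
D2: 323 × 457 mm
D3: 228 × 323 mm
D4: 161 × 228 mm
D5: 114 × 161 mm
→ matches D4.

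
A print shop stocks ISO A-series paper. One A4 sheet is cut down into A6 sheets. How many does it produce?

4

Each ISO step halves the sheet: 1 × A4 → 2 × A5 → 4 × A6
From A4 to A6 is 2 halving steps: 2^2 = 4.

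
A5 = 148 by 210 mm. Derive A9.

A6: ⌊210/2⌋ × 148 = 105 × 148 mm
A7: ⌊148/2⌋ × 105 = 74 × 105 mm
A8: ⌊105/2⌋ × 74 = 52 × 74 mm
A9: ⌊74/2⌋ × 52 = 37 × 52 mm

37 × 52 mm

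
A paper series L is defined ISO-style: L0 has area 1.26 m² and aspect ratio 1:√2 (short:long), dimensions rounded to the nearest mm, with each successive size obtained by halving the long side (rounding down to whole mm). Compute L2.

Let L0's short side be w mm. w · w√2 = 1.26 m² = 1,260,000 mm², so w ≈ 943.9 mm and w√2 ≈ 1334.9 mm → L0 = 944 × 1335 mm.
L1: ⌊1335/2⌋ × 944 = 667 × 944 mm
L2: ⌊944/2⌋ × 667 = 472 × 667 mm

472 × 667 mm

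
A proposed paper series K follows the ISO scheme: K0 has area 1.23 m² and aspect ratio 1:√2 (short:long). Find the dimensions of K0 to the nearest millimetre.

Let the short side be w mm. Then w · w√2 = 1.23 m² = 1,230,000 mm².
w² = 1,230,000/√2, so w ≈ 932.6 mm; long side = w√2 ≈ 1318.9 mm.

933 × 1319 mm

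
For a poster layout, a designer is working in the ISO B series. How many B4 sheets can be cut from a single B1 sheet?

8

Each ISO step halves the sheet: 1 × B1 → 2 × B2 → 4 × B3 → 8 × B4
From B1 to B4 is 3 halving steps: 2^3 = 8.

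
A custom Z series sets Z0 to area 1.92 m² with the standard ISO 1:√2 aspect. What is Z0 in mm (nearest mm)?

Let the short side be w mm. Then w · w√2 = 1.92 m² = 1,920,000 mm².
w² = 1,920,000/√2, so w ≈ 1165.2 mm; long side = w√2 ≈ 1647.8 mm.

1165 × 1648 mm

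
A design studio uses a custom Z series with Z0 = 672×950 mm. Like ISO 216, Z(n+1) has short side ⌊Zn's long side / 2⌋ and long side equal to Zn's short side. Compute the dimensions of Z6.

Z1 = 475 × 672 mm (from Z0 by 1 halving).
Z2: ⌊672/2⌋ × 475 = 336 × 475 mm
Z3: ⌊475/2⌋ × 336 = 237 × 336 mm
Z4: ⌊336/2⌋ × 237 = 168 × 237 mm
Z5: ⌊237/2⌋ × 168 = 118 × 168 mm
Z6: ⌊168/2⌋ × 118 = 84 × 118 mm

84 × 118 mm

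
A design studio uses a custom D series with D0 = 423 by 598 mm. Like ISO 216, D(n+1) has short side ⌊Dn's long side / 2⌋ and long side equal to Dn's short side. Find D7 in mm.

37 × 52 mm

D1 = 299 × 423 mm (from D0 by 1 halving).
D2: ⌊423/2⌋ × 299 = 211 × 299 mm
D3: ⌊299/2⌋ × 211 = 149 × 211 mm
D4: ⌊211/2⌋ × 149 = 105 × 149 mm
D5: ⌊149/2⌋ × 105 = 74 × 105 mm
D6: ⌊105/2⌋ × 74 = 52 × 74 mm
D7: ⌊74/2⌋ × 52 = 37 × 52 mm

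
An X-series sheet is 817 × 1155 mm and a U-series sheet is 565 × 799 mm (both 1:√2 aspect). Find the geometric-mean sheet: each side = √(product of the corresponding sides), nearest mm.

Short side: √(817 · 565) = √461605 ≈ 679.4 → 679 mm
Long side: √(1155 · 799) = √922845 ≈ 960.6 → 961 mm

679 × 961 mm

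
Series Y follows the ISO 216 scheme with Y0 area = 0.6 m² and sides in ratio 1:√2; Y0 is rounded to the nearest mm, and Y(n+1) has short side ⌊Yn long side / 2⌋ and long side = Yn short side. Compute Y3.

230 × 325 mm

Let Y0's short side be w mm. w · w√2 = 0.6 m² = 600,000 mm², so w ≈ 651.4 mm and w√2 ≈ 921.2 mm → Y0 = 651 × 921 mm.
Y1: ⌊921/2⌋ × 651 = 460 × 651 mm
Y2: ⌊651/2⌋ × 460 = 325 × 460 mm
Y3: ⌊460/2⌋ × 325 = 230 × 325 mm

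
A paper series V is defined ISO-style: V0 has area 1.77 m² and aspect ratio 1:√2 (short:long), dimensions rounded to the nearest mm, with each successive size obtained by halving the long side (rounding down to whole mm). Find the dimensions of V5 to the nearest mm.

Let V0's short side be w mm. w · w√2 = 1.77 m² = 1,770,000 mm², so w ≈ 1118.7 mm and w√2 ≈ 1582.1 mm → V0 = 1119 × 1582 mm.
V1: ⌊1582/2⌋ × 1119 = 791 × 1119 mm
V2: ⌊1119/2⌋ × 791 = 559 × 791 mm
V3: ⌊791/2⌋ × 559 = 395 × 559 mm
V4: ⌊559/2⌋ × 395 = 279 × 395 mm
V5: ⌊395/2⌋ × 279 = 197 × 279 mm

197 × 279 mm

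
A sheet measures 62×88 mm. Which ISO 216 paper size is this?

Aspect ratio 88/62 ≈ 1.419 — close to the ISO √2 ≈ 1.414.
In the B-series (B0 = 1000 × 1414 mm): B8 = 62 × 88 mm.

B8 (62 × 88 mm)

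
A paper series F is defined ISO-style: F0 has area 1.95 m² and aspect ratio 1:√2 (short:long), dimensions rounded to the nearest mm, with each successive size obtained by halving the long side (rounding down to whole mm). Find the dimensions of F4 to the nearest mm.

Let F0's short side be w mm. w · w√2 = 1.95 m² = 1,950,000 mm², so w ≈ 1174.2 mm and w√2 ≈ 1660.6 mm → F0 = 1174 × 1661 mm.
F1: ⌊1661/2⌋ × 1174 = 830 × 1174 mm
F2: ⌊1174/2⌋ × 830 = 587 × 830 mm
F3: ⌊830/2⌋ × 587 = 415 × 587 mm
F4: ⌊587/2⌋ × 415 = 293 × 415 mm

293 × 415 mm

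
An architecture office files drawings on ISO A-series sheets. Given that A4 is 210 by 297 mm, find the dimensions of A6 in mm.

A5: ⌊297/2⌋ × 210 = 148 × 210 mm
A6: ⌊210/2⌋ × 148 = 105 × 148 mm

105 × 148 mm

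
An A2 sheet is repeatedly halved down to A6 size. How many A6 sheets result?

Each ISO step halves the sheet: 1 × A2 → 2 × A3 → 4 × A4 → 8 × A5 → …
From A2 to A6 is 4 halving steps: 2^4 = 16.

16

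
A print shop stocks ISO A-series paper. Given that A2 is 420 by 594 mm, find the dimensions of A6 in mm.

105 × 148 mm

A3: ⌊594/2⌋ × 420 = 297 × 420 mm
A4: ⌊420/2⌋ × 297 = 210 × 297 mm
A5: ⌊297/2⌋ × 210 = 148 × 210 mm
A6: ⌊210/2⌋ × 148 = 105 × 148 mm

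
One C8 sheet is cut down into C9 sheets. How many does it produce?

2

C8 = 57 × 81 mm; C9 = 40 × 57 mm.
Each halving step doubles the count; 1 step from C8 to C9.
2^1 = 2.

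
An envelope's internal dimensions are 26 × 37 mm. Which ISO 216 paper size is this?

A10 (26 × 37 mm)

Aspect ratio 37/26 ≈ 1.423 — close to the ISO √2 ≈ 1.414.
In the A-series (A0 area = 1 m²): A10 = 26 × 37 mm.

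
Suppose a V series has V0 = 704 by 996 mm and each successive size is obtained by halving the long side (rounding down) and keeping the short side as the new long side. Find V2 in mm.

V1: ⌊996/2⌋ × 704 = 498 × 704 mm
V2: ⌊704/2⌋ × 498 = 352 × 498 mm

352 × 498 mm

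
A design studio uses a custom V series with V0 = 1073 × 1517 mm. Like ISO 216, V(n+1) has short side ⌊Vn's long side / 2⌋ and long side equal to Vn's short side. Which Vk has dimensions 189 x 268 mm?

V5

V0: 1073 × 1517 mm
V1: 758 × 1073 mm
V2: 536 × 758 mm
V3: 379 × 536 mm
V4: 268 × 379 mm
V5: 189 × 268 mm
V6: 134 × 189 mm
→ matches V5.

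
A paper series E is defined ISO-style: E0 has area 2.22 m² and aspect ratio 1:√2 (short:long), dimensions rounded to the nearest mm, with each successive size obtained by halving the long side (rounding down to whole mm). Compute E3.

Let E0's short side be w mm. w · w√2 = 2.22 m² = 2,220,000 mm², so w ≈ 1252.9 mm and w√2 ≈ 1771.9 mm → E0 = 1253 × 1772 mm.
E1: ⌊1772/2⌋ × 1253 = 886 × 1253 mm
E2: ⌊1253/2⌋ × 886 = 626 × 886 mm
E3: ⌊886/2⌋ × 626 = 443 × 626 mm

443 × 626 mm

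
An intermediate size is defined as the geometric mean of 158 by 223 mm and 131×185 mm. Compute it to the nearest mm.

144 × 203 mm

Short side: √(158 · 131) = √20698 ≈ 143.9 → 144 mm
Long side: √(223 · 185) = √41255 ≈ 203.1 → 203 mm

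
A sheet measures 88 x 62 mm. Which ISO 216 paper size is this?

Aspect ratio 88/62 ≈ 1.419 — close to the ISO √2 ≈ 1.414.
In the B-series (B0 = 1000 × 1414 mm): B8 = 62 × 88 mm.

B8 (62 × 88 mm)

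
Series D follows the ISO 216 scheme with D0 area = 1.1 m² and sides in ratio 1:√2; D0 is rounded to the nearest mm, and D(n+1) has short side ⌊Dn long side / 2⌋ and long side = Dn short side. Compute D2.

Let D0's short side be w mm. w · w√2 = 1.1 m² = 1,100,000 mm², so w ≈ 881.9 mm and w√2 ≈ 1247.3 mm → D0 = 882 × 1247 mm.
D1: ⌊1247/2⌋ × 882 = 623 × 882 mm
D2: ⌊882/2⌋ × 623 = 441 × 623 mm

441 × 623 mm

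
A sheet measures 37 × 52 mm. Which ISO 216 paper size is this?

A9 (37 × 52 mm)

Aspect ratio 52/37 ≈ 1.405 — close to the ISO √2 ≈ 1.414.
In the A-series (A0 area = 1 m²): A9 = 37 × 52 mm.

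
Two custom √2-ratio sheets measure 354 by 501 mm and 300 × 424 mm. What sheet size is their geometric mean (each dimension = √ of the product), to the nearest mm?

326 × 461 mm

Short side: √(354 · 300) = √106200 ≈ 325.9 → 326 mm
Long side: √(501 · 424) = √212424 ≈ 460.9 → 461 mm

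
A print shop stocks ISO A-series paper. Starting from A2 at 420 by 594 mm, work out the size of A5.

A3: ⌊594/2⌋ × 420 = 297 × 420 mm
A4: ⌊420/2⌋ × 297 = 210 × 297 mm
A5: ⌊297/2⌋ × 210 = 148 × 210 mm

148 × 210 mm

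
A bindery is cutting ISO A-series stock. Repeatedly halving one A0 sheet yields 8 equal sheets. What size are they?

8 = 2^3, so 3 halving steps.
A0 → A1 → … → A3 after 3 steps.

A3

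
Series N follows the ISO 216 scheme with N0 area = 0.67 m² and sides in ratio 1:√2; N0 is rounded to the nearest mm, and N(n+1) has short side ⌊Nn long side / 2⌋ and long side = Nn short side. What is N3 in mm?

243 × 344 mm

Let N0's short side be w mm. w · w√2 = 0.67 m² = 670,000 mm², so w ≈ 688.3 mm and w√2 ≈ 973.4 mm → N0 = 688 × 973 mm.
N1: ⌊973/2⌋ × 688 = 486 × 688 mm
N2: ⌊688/2⌋ × 486 = 344 × 486 mm
N3: ⌊486/2⌋ × 344 = 243 × 344 mm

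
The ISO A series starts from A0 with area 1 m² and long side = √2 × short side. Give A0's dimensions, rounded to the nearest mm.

841 × 1189 mm

Let the short side be w mm. Then the long side is w√2 and w · w√2 = 10⁶ mm².
w² = 10⁶/√2, so w = 1000 / 2^(1/4) ≈ 840.9 mm; long side = 1000 · 2^(1/4) ≈ 1189.2 mm.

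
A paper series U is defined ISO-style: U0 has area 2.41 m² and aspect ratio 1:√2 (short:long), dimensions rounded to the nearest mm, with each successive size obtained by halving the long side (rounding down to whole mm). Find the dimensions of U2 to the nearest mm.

Let U0's short side be w mm. w · w√2 = 2.41 m² = 2,410,000 mm², so w ≈ 1305.4 mm and w√2 ≈ 1846.1 mm → U0 = 1305 × 1846 mm.
U1: ⌊1846/2⌋ × 1305 = 923 × 1305 mm
U2: ⌊1305/2⌋ × 923 = 652 × 923 mm

652 × 923 mm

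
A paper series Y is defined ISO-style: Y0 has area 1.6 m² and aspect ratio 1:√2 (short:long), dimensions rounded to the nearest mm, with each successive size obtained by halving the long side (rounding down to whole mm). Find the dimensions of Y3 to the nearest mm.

376 × 532 mm

Let Y0's short side be w mm. w · w√2 = 1.6 m² = 1,600,000 mm², so w ≈ 1063.7 mm and w√2 ≈ 1504.2 mm → Y0 = 1064 × 1504 mm.
Y1: ⌊1504/2⌋ × 1064 = 752 × 1064 mm
Y2: ⌊1064/2⌋ × 752 = 532 × 752 mm
Y3: ⌊752/2⌋ × 532 = 376 × 532 mm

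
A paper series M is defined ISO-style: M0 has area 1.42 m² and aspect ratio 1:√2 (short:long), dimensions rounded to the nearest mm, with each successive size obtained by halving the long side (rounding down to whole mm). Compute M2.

501 × 708 mm

Let M0's short side be w mm. w · w√2 = 1.42 m² = 1,420,000 mm², so w ≈ 1002.0 mm and w√2 ≈ 1417.1 mm → M0 = 1002 × 1417 mm.
M1: ⌊1417/2⌋ × 1002 = 708 × 1002 mm
M2: ⌊1002/2⌋ × 708 = 501 × 708 mm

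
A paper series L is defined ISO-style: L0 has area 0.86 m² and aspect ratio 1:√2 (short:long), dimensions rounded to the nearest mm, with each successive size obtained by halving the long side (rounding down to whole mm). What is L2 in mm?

Let L0's short side be w mm. w · w√2 = 0.86 m² = 860,000 mm², so w ≈ 779.8 mm and w√2 ≈ 1102.8 mm → L0 = 780 × 1103 mm.
L1: ⌊1103/2⌋ × 780 = 551 × 780 mm
L2: ⌊780/2⌋ × 551 = 390 × 551 mm

390 × 551 mm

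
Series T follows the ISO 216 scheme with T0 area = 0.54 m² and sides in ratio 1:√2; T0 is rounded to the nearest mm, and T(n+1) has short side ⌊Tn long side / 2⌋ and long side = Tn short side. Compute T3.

Let T0's short side be w mm. w · w√2 = 0.54 m² = 540,000 mm², so w ≈ 617.9 mm and w√2 ≈ 873.9 mm → T0 = 618 × 874 mm.
T1: ⌊874/2⌋ × 618 = 437 × 618 mm
T2: ⌊618/2⌋ × 437 = 309 × 437 mm
T3: ⌊437/2⌋ × 309 = 218 × 309 mm

218 × 309 mm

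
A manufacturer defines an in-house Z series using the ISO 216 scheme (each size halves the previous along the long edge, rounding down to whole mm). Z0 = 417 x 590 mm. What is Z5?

Z1: ⌊590/2⌋ × 417 = 295 × 417 mm
Z2: ⌊417/2⌋ × 295 = 208 × 295 mm
Z3: ⌊295/2⌋ × 208 = 147 × 208 mm
Z4: ⌊208/2⌋ × 147 = 104 × 147 mm
Z5: ⌊147/2⌋ × 104 = 73 × 104 mm

73 × 104 mm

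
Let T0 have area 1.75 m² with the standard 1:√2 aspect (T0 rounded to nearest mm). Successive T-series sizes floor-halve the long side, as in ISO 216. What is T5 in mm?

196 × 278 mm

Let T0's short side be w mm. w · w√2 = 1.75 m² = 1,750,000 mm², so w ≈ 1112.4 mm and w√2 ≈ 1573.2 mm → T0 = 1112 × 1573 mm.
T1: ⌊1573/2⌋ × 1112 = 786 × 1112 mm
T2: ⌊1112/2⌋ × 786 = 556 × 786 mm
T3: ⌊786/2⌋ × 556 = 393 × 556 mm
T4: ⌊556/2⌋ × 393 = 278 × 393 mm
T5: ⌊393/2⌋ × 278 = 196 × 278 mm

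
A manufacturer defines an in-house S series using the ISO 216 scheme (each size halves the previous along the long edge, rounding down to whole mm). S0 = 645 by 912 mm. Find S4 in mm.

S1: ⌊912/2⌋ × 645 = 456 × 645 mm
S2: ⌊645/2⌋ × 456 = 322 × 456 mm
S3: ⌊456/2⌋ × 322 = 228 × 322 mm
S4: ⌊322/2⌋ × 228 = 161 × 228 mm

161 × 228 mm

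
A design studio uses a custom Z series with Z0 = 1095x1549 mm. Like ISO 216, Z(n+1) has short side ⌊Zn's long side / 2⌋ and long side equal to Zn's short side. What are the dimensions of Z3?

387 × 547 mm

Z1: ⌊1549/2⌋ × 1095 = 774 × 1095 mm
Z2: ⌊1095/2⌋ × 774 = 547 × 774 mm
Z3: ⌊774/2⌋ × 547 = 387 × 547 mm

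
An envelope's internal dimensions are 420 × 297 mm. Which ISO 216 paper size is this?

A3 (297 × 420 mm)

Aspect ratio 420/297 ≈ 1.414 — close to the ISO √2 ≈ 1.414.
In the A-series (A0 area = 1 m²): A3 = 297 × 420 mm.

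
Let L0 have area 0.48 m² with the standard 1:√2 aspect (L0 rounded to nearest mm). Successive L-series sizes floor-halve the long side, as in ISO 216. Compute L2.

Let L0's short side be w mm. w · w√2 = 0.48 m² = 480,000 mm², so w ≈ 582.6 mm and w√2 ≈ 823.9 mm → L0 = 583 × 824 mm.
L1: ⌊824/2⌋ × 583 = 412 × 583 mm
L2: ⌊583/2⌋ × 412 = 291 × 412 mm

291 × 412 mm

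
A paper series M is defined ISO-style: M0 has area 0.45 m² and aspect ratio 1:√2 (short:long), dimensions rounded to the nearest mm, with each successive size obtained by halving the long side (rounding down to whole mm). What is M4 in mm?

Let M0's short side be w mm. w · w√2 = 0.45 m² = 450,000 mm², so w ≈ 564.1 mm and w√2 ≈ 797.7 mm → M0 = 564 × 798 mm.
M1: ⌊798/2⌋ × 564 = 399 × 564 mm
M2: ⌊564/2⌋ × 399 = 282 × 399 mm
M3: ⌊399/2⌋ × 282 = 199 × 282 mm
M4: ⌊282/2⌋ × 199 = 141 × 199 mm

141 × 199 mm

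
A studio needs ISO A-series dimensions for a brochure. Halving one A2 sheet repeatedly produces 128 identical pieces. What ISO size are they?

A9

128 = 2^7, so 7 halving steps.
A2 → A3 → … → A9 after 7 steps.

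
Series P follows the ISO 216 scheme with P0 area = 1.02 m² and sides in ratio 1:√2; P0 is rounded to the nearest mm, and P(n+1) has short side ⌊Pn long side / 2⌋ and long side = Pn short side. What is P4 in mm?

212 × 300 mm

Let P0's short side be w mm. w · w√2 = 1.02 m² = 1,020,000 mm², so w ≈ 849.3 mm and w√2 ≈ 1201.0 mm → P0 = 849 × 1201 mm.
P1: ⌊1201/2⌋ × 849 = 600 × 849 mm
P2: ⌊849/2⌋ × 600 = 424 × 600 mm
P3: ⌊600/2⌋ × 424 = 300 × 424 mm
P4: ⌊424/2⌋ × 300 = 212 × 300 mm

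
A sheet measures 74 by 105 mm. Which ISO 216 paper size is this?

Aspect ratio 105/74 ≈ 1.419 — close to the ISO √2 ≈ 1.414.
In the A-series (A0 area = 1 m²): A7 = 74 × 105 mm.

A7 (74 × 105 mm)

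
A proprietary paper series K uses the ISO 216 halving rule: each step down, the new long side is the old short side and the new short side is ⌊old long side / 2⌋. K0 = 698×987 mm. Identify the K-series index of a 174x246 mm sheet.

K0: 698 × 987 mm
K1: 493 × 698 mm
K2: 349 × 493 mm
K3: 246 × 349 mm
K4: 174 × 246 mm
K5: 123 × 174 mm
→ matches K4.

K4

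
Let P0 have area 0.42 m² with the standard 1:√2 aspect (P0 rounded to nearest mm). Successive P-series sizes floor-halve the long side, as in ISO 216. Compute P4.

136 × 192 mm

Let P0's short side be w mm. w · w√2 = 0.42 m² = 420,000 mm², so w ≈ 545.0 mm and w√2 ≈ 770.7 mm → P0 = 545 × 771 mm.
P1: ⌊771/2⌋ × 545 = 385 × 545 mm
P2: ⌊545/2⌋ × 385 = 272 × 385 mm
P3: ⌊385/2⌋ × 272 = 192 × 272 mm
P4: ⌊272/2⌋ × 192 = 136 × 192 mm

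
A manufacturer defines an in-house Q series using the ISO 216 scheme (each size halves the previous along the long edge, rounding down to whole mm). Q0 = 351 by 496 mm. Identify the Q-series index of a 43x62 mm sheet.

Q0: 351 × 496 mm
Q1: 248 × 351 mm
Q2: 175 × 248 mm
Q3: 124 × 175 mm
Q4: 87 × 124 mm
Q5: 62 × 87 mm
Q6: 43 × 62 mm
Q7: 31 × 43 mm
→ matches Q6.

Q6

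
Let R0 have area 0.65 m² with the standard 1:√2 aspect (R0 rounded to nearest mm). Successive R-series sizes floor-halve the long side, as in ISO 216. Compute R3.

Let R0's short side be w mm. w · w√2 = 0.65 m² = 650,000 mm², so w ≈ 678.0 mm and w√2 ≈ 958.8 mm → R0 = 678 × 959 mm.
R1: ⌊959/2⌋ × 678 = 479 × 678 mm
R2: ⌊678/2⌋ × 479 = 339 × 479 mm
R3: ⌊479/2⌋ × 339 = 239 × 339 mm

239 × 339 mm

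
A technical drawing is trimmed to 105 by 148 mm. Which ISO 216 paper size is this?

Aspect ratio 148/105 ≈ 1.410 — close to the ISO √2 ≈ 1.414.
In the A-series (A0 area = 1 m²): A6 = 105 × 148 mm.

A6 (105 × 148 mm)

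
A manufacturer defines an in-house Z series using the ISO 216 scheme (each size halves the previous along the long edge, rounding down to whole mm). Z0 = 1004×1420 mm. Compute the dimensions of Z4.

251 × 355 mm

Z1 = 710 × 1004 mm (from Z0 by 1 halving).
Z2: ⌊1004/2⌋ × 710 = 502 × 710 mm
Z3: ⌊710/2⌋ × 502 = 355 × 502 mm
Z4: ⌊502/2⌋ × 355 = 251 × 355 mm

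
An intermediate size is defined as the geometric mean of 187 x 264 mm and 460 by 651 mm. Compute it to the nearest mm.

Short side: √(187 · 460) = √86020 ≈ 293.3 → 293 mm
Long side: √(264 · 651) = √171864 ≈ 414.6 → 415 mm

293 × 415 mm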